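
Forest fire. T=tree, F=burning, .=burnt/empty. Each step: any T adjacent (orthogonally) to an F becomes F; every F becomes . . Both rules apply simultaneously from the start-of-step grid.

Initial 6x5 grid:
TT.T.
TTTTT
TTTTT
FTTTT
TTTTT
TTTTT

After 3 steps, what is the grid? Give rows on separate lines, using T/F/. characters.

Step 1: 3 trees catch fire, 1 burn out
  TT.T.
  TTTTT
  FTTTT
  .FTTT
  FTTTT
  TTTTT
Step 2: 5 trees catch fire, 3 burn out
  TT.T.
  FTTTT
  .FTTT
  ..FTT
  .FTTT
  FTTTT
Step 3: 6 trees catch fire, 5 burn out
  FT.T.
  .FTTT
  ..FTT
  ...FT
  ..FTT
  .FTTT

FT.T.
.FTTT
..FTT
...FT
..FTT
.FTTT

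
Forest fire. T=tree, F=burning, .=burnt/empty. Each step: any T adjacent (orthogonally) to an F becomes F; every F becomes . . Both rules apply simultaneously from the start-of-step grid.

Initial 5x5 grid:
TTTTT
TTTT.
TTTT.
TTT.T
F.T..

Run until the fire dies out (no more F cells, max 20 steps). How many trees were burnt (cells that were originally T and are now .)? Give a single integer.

Answer: 17

Derivation:
Step 1: +1 fires, +1 burnt (F count now 1)
Step 2: +2 fires, +1 burnt (F count now 2)
Step 3: +3 fires, +2 burnt (F count now 3)
Step 4: +4 fires, +3 burnt (F count now 4)
Step 5: +3 fires, +4 burnt (F count now 3)
Step 6: +2 fires, +3 burnt (F count now 2)
Step 7: +1 fires, +2 burnt (F count now 1)
Step 8: +1 fires, +1 burnt (F count now 1)
Step 9: +0 fires, +1 burnt (F count now 0)
Fire out after step 9
Initially T: 18, now '.': 24
Total burnt (originally-T cells now '.'): 17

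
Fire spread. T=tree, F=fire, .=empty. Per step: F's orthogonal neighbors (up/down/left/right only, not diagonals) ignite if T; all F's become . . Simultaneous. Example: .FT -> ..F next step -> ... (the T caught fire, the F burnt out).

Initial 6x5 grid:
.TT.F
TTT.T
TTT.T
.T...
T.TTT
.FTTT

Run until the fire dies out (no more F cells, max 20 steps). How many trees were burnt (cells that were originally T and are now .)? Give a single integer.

Step 1: +2 fires, +2 burnt (F count now 2)
Step 2: +3 fires, +2 burnt (F count now 3)
Step 3: +2 fires, +3 burnt (F count now 2)
Step 4: +1 fires, +2 burnt (F count now 1)
Step 5: +0 fires, +1 burnt (F count now 0)
Fire out after step 5
Initially T: 18, now '.': 20
Total burnt (originally-T cells now '.'): 8

Answer: 8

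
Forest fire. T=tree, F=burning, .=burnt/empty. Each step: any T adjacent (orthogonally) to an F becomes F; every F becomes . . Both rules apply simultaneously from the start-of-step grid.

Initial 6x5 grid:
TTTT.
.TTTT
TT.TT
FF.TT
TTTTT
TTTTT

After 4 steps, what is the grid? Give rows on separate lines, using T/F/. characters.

Step 1: 4 trees catch fire, 2 burn out
  TTTT.
  .TTTT
  FF.TT
  ...TT
  FFTTT
  TTTTT
Step 2: 4 trees catch fire, 4 burn out
  TTTT.
  .FTTT
  ...TT
  ...TT
  ..FTT
  FFTTT
Step 3: 4 trees catch fire, 4 burn out
  TFTT.
  ..FTT
  ...TT
  ...TT
  ...FT
  ..FTT
Step 4: 6 trees catch fire, 4 burn out
  F.FT.
  ...FT
  ...TT
  ...FT
  ....F
  ...FT

F.FT.
...FT
...TT
...FT
....F
...FT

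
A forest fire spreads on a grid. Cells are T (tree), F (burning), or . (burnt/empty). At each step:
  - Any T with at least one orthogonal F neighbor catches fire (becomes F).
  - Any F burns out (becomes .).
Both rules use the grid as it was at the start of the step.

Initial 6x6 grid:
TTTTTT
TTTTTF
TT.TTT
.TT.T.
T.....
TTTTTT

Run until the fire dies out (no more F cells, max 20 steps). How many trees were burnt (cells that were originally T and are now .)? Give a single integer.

Answer: 19

Derivation:
Step 1: +3 fires, +1 burnt (F count now 3)
Step 2: +3 fires, +3 burnt (F count now 3)
Step 3: +4 fires, +3 burnt (F count now 4)
Step 4: +2 fires, +4 burnt (F count now 2)
Step 5: +3 fires, +2 burnt (F count now 3)
Step 6: +3 fires, +3 burnt (F count now 3)
Step 7: +1 fires, +3 burnt (F count now 1)
Step 8: +0 fires, +1 burnt (F count now 0)
Fire out after step 8
Initially T: 26, now '.': 29
Total burnt (originally-T cells now '.'): 19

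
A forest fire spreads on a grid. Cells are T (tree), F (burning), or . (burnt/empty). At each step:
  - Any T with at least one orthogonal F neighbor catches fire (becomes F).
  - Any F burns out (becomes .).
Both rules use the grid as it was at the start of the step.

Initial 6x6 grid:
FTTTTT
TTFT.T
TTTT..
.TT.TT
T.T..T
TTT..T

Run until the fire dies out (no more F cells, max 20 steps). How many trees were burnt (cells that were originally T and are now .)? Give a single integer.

Answer: 20

Derivation:
Step 1: +6 fires, +2 burnt (F count now 6)
Step 2: +5 fires, +6 burnt (F count now 5)
Step 3: +3 fires, +5 burnt (F count now 3)
Step 4: +2 fires, +3 burnt (F count now 2)
Step 5: +2 fires, +2 burnt (F count now 2)
Step 6: +1 fires, +2 burnt (F count now 1)
Step 7: +1 fires, +1 burnt (F count now 1)
Step 8: +0 fires, +1 burnt (F count now 0)
Fire out after step 8
Initially T: 24, now '.': 32
Total burnt (originally-T cells now '.'): 20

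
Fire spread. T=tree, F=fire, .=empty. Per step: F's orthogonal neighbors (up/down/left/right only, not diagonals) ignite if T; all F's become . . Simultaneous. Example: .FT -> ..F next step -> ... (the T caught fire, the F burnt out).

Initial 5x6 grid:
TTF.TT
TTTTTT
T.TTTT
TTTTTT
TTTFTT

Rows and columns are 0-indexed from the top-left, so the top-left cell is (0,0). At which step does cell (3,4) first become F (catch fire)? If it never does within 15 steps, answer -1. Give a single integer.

Step 1: cell (3,4)='T' (+5 fires, +2 burnt)
Step 2: cell (3,4)='F' (+9 fires, +5 burnt)
  -> target ignites at step 2
Step 3: cell (3,4)='.' (+6 fires, +9 burnt)
Step 4: cell (3,4)='.' (+5 fires, +6 burnt)
Step 5: cell (3,4)='.' (+1 fires, +5 burnt)
Step 6: cell (3,4)='.' (+0 fires, +1 burnt)
  fire out at step 6

2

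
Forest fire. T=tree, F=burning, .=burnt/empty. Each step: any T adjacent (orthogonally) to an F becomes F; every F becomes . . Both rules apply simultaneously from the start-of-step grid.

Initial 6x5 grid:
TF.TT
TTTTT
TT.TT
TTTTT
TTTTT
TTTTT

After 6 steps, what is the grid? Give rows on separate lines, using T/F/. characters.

Step 1: 2 trees catch fire, 1 burn out
  F..TT
  TFTTT
  TT.TT
  TTTTT
  TTTTT
  TTTTT
Step 2: 3 trees catch fire, 2 burn out
  ...TT
  F.FTT
  TF.TT
  TTTTT
  TTTTT
  TTTTT
Step 3: 3 trees catch fire, 3 burn out
  ...TT
  ...FT
  F..TT
  TFTTT
  TTTTT
  TTTTT
Step 4: 6 trees catch fire, 3 burn out
  ...FT
  ....F
  ...FT
  F.FTT
  TFTTT
  TTTTT
Step 5: 6 trees catch fire, 6 burn out
  ....F
  .....
  ....F
  ...FT
  F.FTT
  TFTTT
Step 6: 4 trees catch fire, 6 burn out
  .....
  .....
  .....
  ....F
  ...FT
  F.FTT

.....
.....
.....
....F
...FT
F.FTT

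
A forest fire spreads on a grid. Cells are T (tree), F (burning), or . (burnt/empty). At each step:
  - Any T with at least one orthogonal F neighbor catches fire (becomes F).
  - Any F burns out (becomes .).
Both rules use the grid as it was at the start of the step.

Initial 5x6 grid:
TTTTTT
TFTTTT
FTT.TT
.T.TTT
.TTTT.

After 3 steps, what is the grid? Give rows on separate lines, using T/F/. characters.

Step 1: 4 trees catch fire, 2 burn out
  TFTTTT
  F.FTTT
  .FT.TT
  .T.TTT
  .TTTT.
Step 2: 5 trees catch fire, 4 burn out
  F.FTTT
  ...FTT
  ..F.TT
  .F.TTT
  .TTTT.
Step 3: 3 trees catch fire, 5 burn out
  ...FTT
  ....FT
  ....TT
  ...TTT
  .FTTT.

...FTT
....FT
....TT
...TTT
.FTTT.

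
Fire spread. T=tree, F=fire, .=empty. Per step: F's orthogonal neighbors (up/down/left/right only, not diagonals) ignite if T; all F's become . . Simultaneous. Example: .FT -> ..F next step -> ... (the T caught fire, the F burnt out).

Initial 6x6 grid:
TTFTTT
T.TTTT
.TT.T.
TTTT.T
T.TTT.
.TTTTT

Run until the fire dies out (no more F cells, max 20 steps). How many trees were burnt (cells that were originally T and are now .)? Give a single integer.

Step 1: +3 fires, +1 burnt (F count now 3)
Step 2: +4 fires, +3 burnt (F count now 4)
Step 3: +5 fires, +4 burnt (F count now 5)
Step 4: +5 fires, +5 burnt (F count now 5)
Step 5: +3 fires, +5 burnt (F count now 3)
Step 6: +4 fires, +3 burnt (F count now 4)
Step 7: +1 fires, +4 burnt (F count now 1)
Step 8: +1 fires, +1 burnt (F count now 1)
Step 9: +0 fires, +1 burnt (F count now 0)
Fire out after step 9
Initially T: 27, now '.': 35
Total burnt (originally-T cells now '.'): 26

Answer: 26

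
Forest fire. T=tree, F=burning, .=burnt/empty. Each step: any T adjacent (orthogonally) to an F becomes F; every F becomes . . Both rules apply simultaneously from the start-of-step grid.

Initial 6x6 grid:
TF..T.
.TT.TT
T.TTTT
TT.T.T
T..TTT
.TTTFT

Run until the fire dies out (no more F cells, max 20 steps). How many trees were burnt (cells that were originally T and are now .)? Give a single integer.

Step 1: +5 fires, +2 burnt (F count now 5)
Step 2: +4 fires, +5 burnt (F count now 4)
Step 3: +4 fires, +4 burnt (F count now 4)
Step 4: +2 fires, +4 burnt (F count now 2)
Step 5: +2 fires, +2 burnt (F count now 2)
Step 6: +1 fires, +2 burnt (F count now 1)
Step 7: +1 fires, +1 burnt (F count now 1)
Step 8: +0 fires, +1 burnt (F count now 0)
Fire out after step 8
Initially T: 23, now '.': 32
Total burnt (originally-T cells now '.'): 19

Answer: 19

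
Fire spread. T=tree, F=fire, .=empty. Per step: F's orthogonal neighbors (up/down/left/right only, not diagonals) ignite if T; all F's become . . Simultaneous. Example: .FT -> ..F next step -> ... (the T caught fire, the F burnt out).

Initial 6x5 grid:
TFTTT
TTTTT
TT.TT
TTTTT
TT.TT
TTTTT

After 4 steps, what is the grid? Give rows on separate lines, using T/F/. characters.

Step 1: 3 trees catch fire, 1 burn out
  F.FTT
  TFTTT
  TT.TT
  TTTTT
  TT.TT
  TTTTT
Step 2: 4 trees catch fire, 3 burn out
  ...FT
  F.FTT
  TF.TT
  TTTTT
  TT.TT
  TTTTT
Step 3: 4 trees catch fire, 4 burn out
  ....F
  ...FT
  F..TT
  TFTTT
  TT.TT
  TTTTT
Step 4: 5 trees catch fire, 4 burn out
  .....
  ....F
  ...FT
  F.FTT
  TF.TT
  TTTTT

.....
....F
...FT
F.FTT
TF.TT
TTTTT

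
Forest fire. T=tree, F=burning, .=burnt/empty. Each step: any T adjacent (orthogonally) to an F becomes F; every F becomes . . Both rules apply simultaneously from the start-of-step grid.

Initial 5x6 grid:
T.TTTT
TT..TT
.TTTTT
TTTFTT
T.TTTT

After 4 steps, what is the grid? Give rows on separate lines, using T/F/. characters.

Step 1: 4 trees catch fire, 1 burn out
  T.TTTT
  TT..TT
  .TTFTT
  TTF.FT
  T.TFTT
Step 2: 6 trees catch fire, 4 burn out
  T.TTTT
  TT..TT
  .TF.FT
  TF...F
  T.F.FT
Step 3: 5 trees catch fire, 6 burn out
  T.TTTT
  TT..FT
  .F...F
  F.....
  T....F
Step 4: 4 trees catch fire, 5 burn out
  T.TTFT
  TF...F
  ......
  ......
  F.....

T.TTFT
TF...F
......
......
F.....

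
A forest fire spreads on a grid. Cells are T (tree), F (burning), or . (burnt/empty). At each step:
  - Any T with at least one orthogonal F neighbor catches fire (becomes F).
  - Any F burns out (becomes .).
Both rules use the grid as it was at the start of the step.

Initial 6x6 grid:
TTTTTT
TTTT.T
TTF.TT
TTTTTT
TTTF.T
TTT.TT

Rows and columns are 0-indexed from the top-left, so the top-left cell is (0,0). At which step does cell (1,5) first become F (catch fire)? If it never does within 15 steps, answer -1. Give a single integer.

Step 1: cell (1,5)='T' (+5 fires, +2 burnt)
Step 2: cell (1,5)='T' (+8 fires, +5 burnt)
Step 3: cell (1,5)='T' (+8 fires, +8 burnt)
Step 4: cell (1,5)='T' (+5 fires, +8 burnt)
Step 5: cell (1,5)='F' (+3 fires, +5 burnt)
  -> target ignites at step 5
Step 6: cell (1,5)='.' (+1 fires, +3 burnt)
Step 7: cell (1,5)='.' (+0 fires, +1 burnt)
  fire out at step 7

5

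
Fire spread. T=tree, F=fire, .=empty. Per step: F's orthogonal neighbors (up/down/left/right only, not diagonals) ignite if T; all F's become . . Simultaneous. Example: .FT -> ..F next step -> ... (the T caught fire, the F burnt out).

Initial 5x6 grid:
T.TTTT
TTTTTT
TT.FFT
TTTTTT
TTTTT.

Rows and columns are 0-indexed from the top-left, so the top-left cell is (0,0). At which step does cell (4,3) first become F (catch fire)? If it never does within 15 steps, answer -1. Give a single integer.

Step 1: cell (4,3)='T' (+5 fires, +2 burnt)
Step 2: cell (4,3)='F' (+8 fires, +5 burnt)
  -> target ignites at step 2
Step 3: cell (4,3)='.' (+5 fires, +8 burnt)
Step 4: cell (4,3)='.' (+4 fires, +5 burnt)
Step 5: cell (4,3)='.' (+3 fires, +4 burnt)
Step 6: cell (4,3)='.' (+0 fires, +3 burnt)
  fire out at step 6

2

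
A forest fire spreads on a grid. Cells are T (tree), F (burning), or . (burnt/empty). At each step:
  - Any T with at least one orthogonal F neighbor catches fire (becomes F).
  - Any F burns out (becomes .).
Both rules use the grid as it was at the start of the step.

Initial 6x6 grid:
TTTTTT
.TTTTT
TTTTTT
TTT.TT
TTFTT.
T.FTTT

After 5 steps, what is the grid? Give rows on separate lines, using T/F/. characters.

Step 1: 4 trees catch fire, 2 burn out
  TTTTTT
  .TTTTT
  TTTTTT
  TTF.TT
  TF.FT.
  T..FTT
Step 2: 5 trees catch fire, 4 burn out
  TTTTTT
  .TTTTT
  TTFTTT
  TF..TT
  F...F.
  T...FT
Step 3: 7 trees catch fire, 5 burn out
  TTTTTT
  .TFTTT
  TF.FTT
  F...FT
  ......
  F....F
Step 4: 6 trees catch fire, 7 burn out
  TTFTTT
  .F.FTT
  F...FT
  .....F
  ......
  ......
Step 5: 4 trees catch fire, 6 burn out
  TF.FTT
  ....FT
  .....F
  ......
  ......
  ......

TF.FTT
....FT
.....F
......
......
......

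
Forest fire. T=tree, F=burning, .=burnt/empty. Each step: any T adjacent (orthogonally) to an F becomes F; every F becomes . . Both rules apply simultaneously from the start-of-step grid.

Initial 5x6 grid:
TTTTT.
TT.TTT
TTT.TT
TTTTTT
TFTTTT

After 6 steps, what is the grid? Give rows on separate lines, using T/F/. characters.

Step 1: 3 trees catch fire, 1 burn out
  TTTTT.
  TT.TTT
  TTT.TT
  TFTTTT
  F.FTTT
Step 2: 4 trees catch fire, 3 burn out
  TTTTT.
  TT.TTT
  TFT.TT
  F.FTTT
  ...FTT
Step 3: 5 trees catch fire, 4 burn out
  TTTTT.
  TF.TTT
  F.F.TT
  ...FTT
  ....FT
Step 4: 4 trees catch fire, 5 burn out
  TFTTT.
  F..TTT
  ....TT
  ....FT
  .....F
Step 5: 4 trees catch fire, 4 burn out
  F.FTT.
  ...TTT
  ....FT
  .....F
  ......
Step 6: 3 trees catch fire, 4 burn out
  ...FT.
  ...TFT
  .....F
  ......
  ......

...FT.
...TFT
.....F
......
......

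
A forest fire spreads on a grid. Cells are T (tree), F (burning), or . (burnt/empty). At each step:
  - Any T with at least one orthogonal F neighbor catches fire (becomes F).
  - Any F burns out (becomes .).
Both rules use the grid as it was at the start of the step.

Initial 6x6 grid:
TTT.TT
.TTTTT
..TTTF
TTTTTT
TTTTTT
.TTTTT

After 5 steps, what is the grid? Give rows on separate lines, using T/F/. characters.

Step 1: 3 trees catch fire, 1 burn out
  TTT.TT
  .TTTTF
  ..TTF.
  TTTTTF
  TTTTTT
  .TTTTT
Step 2: 5 trees catch fire, 3 burn out
  TTT.TF
  .TTTF.
  ..TF..
  TTTTF.
  TTTTTF
  .TTTTT
Step 3: 6 trees catch fire, 5 burn out
  TTT.F.
  .TTF..
  ..F...
  TTTF..
  TTTTF.
  .TTTTF
Step 4: 4 trees catch fire, 6 burn out
  TTT...
  .TF...
  ......
  TTF...
  TTTF..
  .TTTF.
Step 5: 5 trees catch fire, 4 burn out
  TTF...
  .F....
  ......
  TF....
  TTF...
  .TTF..

TTF...
.F....
......
TF....
TTF...
.TTF..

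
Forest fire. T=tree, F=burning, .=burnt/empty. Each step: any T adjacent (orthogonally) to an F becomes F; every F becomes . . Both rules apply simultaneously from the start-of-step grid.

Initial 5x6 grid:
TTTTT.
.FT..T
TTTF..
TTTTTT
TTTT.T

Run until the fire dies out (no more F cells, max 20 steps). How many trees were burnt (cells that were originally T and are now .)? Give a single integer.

Step 1: +5 fires, +2 burnt (F count now 5)
Step 2: +7 fires, +5 burnt (F count now 7)
Step 3: +5 fires, +7 burnt (F count now 5)
Step 4: +3 fires, +5 burnt (F count now 3)
Step 5: +0 fires, +3 burnt (F count now 0)
Fire out after step 5
Initially T: 21, now '.': 29
Total burnt (originally-T cells now '.'): 20

Answer: 20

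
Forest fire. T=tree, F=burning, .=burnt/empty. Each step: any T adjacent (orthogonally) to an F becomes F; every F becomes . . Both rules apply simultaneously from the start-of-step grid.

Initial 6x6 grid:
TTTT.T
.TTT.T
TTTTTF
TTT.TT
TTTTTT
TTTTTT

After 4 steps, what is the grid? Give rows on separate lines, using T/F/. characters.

Step 1: 3 trees catch fire, 1 burn out
  TTTT.T
  .TTT.F
  TTTTF.
  TTT.TF
  TTTTTT
  TTTTTT
Step 2: 4 trees catch fire, 3 burn out
  TTTT.F
  .TTT..
  TTTF..
  TTT.F.
  TTTTTF
  TTTTTT
Step 3: 4 trees catch fire, 4 burn out
  TTTT..
  .TTF..
  TTF...
  TTT...
  TTTTF.
  TTTTTF
Step 4: 6 trees catch fire, 4 burn out
  TTTF..
  .TF...
  TF....
  TTF...
  TTTF..
  TTTTF.

TTTF..
.TF...
TF....
TTF...
TTTF..
TTTTF.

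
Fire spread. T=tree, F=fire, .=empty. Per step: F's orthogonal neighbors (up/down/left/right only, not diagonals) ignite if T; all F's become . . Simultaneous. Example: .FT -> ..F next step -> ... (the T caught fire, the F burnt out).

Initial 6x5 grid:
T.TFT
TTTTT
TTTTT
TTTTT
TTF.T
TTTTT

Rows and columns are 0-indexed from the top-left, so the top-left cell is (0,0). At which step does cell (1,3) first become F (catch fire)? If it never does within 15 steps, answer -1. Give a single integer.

Step 1: cell (1,3)='F' (+6 fires, +2 burnt)
  -> target ignites at step 1
Step 2: cell (1,3)='.' (+9 fires, +6 burnt)
Step 3: cell (1,3)='.' (+7 fires, +9 burnt)
Step 4: cell (1,3)='.' (+3 fires, +7 burnt)
Step 5: cell (1,3)='.' (+1 fires, +3 burnt)
Step 6: cell (1,3)='.' (+0 fires, +1 burnt)
  fire out at step 6

1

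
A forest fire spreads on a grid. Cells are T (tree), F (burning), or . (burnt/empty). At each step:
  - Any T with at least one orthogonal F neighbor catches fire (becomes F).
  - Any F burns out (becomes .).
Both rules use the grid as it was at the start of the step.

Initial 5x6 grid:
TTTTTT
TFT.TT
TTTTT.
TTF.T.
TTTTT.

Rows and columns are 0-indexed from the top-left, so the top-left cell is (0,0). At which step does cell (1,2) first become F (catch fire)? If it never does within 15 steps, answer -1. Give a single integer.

Step 1: cell (1,2)='F' (+7 fires, +2 burnt)
  -> target ignites at step 1
Step 2: cell (1,2)='.' (+7 fires, +7 burnt)
Step 3: cell (1,2)='.' (+4 fires, +7 burnt)
Step 4: cell (1,2)='.' (+3 fires, +4 burnt)
Step 5: cell (1,2)='.' (+2 fires, +3 burnt)
Step 6: cell (1,2)='.' (+0 fires, +2 burnt)
  fire out at step 6

1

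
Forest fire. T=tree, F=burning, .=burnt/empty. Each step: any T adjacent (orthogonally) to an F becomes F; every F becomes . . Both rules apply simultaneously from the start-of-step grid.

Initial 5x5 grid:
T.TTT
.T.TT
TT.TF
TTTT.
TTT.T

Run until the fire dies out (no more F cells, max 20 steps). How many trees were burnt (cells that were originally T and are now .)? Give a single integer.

Answer: 16

Derivation:
Step 1: +2 fires, +1 burnt (F count now 2)
Step 2: +3 fires, +2 burnt (F count now 3)
Step 3: +2 fires, +3 burnt (F count now 2)
Step 4: +3 fires, +2 burnt (F count now 3)
Step 5: +3 fires, +3 burnt (F count now 3)
Step 6: +3 fires, +3 burnt (F count now 3)
Step 7: +0 fires, +3 burnt (F count now 0)
Fire out after step 7
Initially T: 18, now '.': 23
Total burnt (originally-T cells now '.'): 16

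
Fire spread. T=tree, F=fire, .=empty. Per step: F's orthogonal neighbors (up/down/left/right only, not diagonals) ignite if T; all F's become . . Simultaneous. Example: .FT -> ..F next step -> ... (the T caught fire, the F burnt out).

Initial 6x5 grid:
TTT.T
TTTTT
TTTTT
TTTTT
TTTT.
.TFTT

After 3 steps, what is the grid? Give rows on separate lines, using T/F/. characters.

Step 1: 3 trees catch fire, 1 burn out
  TTT.T
  TTTTT
  TTTTT
  TTTTT
  TTFT.
  .F.FT
Step 2: 4 trees catch fire, 3 burn out
  TTT.T
  TTTTT
  TTTTT
  TTFTT
  TF.F.
  ....F
Step 3: 4 trees catch fire, 4 burn out
  TTT.T
  TTTTT
  TTFTT
  TF.FT
  F....
  .....

TTT.T
TTTTT
TTFTT
TF.FT
F....
.....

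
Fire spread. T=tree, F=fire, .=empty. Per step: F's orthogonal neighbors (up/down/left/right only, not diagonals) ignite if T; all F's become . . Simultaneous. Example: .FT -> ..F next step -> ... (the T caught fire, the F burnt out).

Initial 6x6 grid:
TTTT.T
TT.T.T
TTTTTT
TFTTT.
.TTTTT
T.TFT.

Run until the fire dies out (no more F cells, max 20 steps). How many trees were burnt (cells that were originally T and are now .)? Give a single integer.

Step 1: +7 fires, +2 burnt (F count now 7)
Step 2: +6 fires, +7 burnt (F count now 6)
Step 3: +5 fires, +6 burnt (F count now 5)
Step 4: +4 fires, +5 burnt (F count now 4)
Step 5: +2 fires, +4 burnt (F count now 2)
Step 6: +1 fires, +2 burnt (F count now 1)
Step 7: +1 fires, +1 burnt (F count now 1)
Step 8: +0 fires, +1 burnt (F count now 0)
Fire out after step 8
Initially T: 27, now '.': 35
Total burnt (originally-T cells now '.'): 26

Answer: 26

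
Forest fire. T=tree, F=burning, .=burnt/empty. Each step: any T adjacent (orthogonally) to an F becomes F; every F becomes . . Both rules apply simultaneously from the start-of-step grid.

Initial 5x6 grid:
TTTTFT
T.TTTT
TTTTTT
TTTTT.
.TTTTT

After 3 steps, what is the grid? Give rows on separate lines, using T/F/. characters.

Step 1: 3 trees catch fire, 1 burn out
  TTTF.F
  T.TTFT
  TTTTTT
  TTTTT.
  .TTTTT
Step 2: 4 trees catch fire, 3 burn out
  TTF...
  T.TF.F
  TTTTFT
  TTTTT.
  .TTTTT
Step 3: 5 trees catch fire, 4 burn out
  TF....
  T.F...
  TTTF.F
  TTTTF.
  .TTTTT

TF....
T.F...
TTTF.F
TTTTF.
.TTTTT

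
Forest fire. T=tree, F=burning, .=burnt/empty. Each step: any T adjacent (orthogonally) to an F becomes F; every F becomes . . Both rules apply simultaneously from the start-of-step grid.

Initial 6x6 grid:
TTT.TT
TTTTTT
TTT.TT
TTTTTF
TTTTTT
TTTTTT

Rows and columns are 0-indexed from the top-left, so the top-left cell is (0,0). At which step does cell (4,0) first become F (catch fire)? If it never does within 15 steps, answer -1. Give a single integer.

Step 1: cell (4,0)='T' (+3 fires, +1 burnt)
Step 2: cell (4,0)='T' (+5 fires, +3 burnt)
Step 3: cell (4,0)='T' (+5 fires, +5 burnt)
Step 4: cell (4,0)='T' (+6 fires, +5 burnt)
Step 5: cell (4,0)='T' (+5 fires, +6 burnt)
Step 6: cell (4,0)='F' (+5 fires, +5 burnt)
  -> target ignites at step 6
Step 7: cell (4,0)='.' (+3 fires, +5 burnt)
Step 8: cell (4,0)='.' (+1 fires, +3 burnt)
Step 9: cell (4,0)='.' (+0 fires, +1 burnt)
  fire out at step 9

6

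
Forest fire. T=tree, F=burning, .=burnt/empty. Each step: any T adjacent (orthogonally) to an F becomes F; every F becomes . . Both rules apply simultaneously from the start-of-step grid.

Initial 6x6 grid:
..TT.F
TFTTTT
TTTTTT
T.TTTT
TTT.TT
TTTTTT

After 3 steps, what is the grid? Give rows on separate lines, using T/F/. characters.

Step 1: 4 trees catch fire, 2 burn out
  ..TT..
  F.FTTF
  TFTTTT
  T.TTTT
  TTT.TT
  TTTTTT
Step 2: 6 trees catch fire, 4 burn out
  ..FT..
  ...FF.
  F.FTTF
  T.TTTT
  TTT.TT
  TTTTTT
Step 3: 6 trees catch fire, 6 burn out
  ...F..
  ......
  ...FF.
  F.FTTF
  TTT.TT
  TTTTTT

...F..
......
...FF.
F.FTTF
TTT.TT
TTTTTT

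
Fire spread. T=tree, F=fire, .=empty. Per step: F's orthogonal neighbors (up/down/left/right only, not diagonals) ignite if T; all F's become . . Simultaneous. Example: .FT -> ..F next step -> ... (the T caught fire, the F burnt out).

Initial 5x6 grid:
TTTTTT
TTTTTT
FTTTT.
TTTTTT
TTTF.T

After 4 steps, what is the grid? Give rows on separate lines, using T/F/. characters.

Step 1: 5 trees catch fire, 2 burn out
  TTTTTT
  FTTTTT
  .FTTT.
  FTTFTT
  TTF..T
Step 2: 9 trees catch fire, 5 burn out
  FTTTTT
  .FTTTT
  ..FFT.
  .FF.FT
  FF...T
Step 3: 5 trees catch fire, 9 burn out
  .FTTTT
  ..FFTT
  ....F.
  .....F
  .....T
Step 4: 4 trees catch fire, 5 burn out
  ..FFTT
  ....FT
  ......
  ......
  .....F

..FFTT
....FT
......
......
.....F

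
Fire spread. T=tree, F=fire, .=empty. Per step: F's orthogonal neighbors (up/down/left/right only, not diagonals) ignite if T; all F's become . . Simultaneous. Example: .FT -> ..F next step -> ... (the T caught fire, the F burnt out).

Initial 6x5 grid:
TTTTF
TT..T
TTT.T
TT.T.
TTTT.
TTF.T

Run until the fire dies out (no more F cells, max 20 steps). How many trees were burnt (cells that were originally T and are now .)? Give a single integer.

Answer: 20

Derivation:
Step 1: +4 fires, +2 burnt (F count now 4)
Step 2: +5 fires, +4 burnt (F count now 5)
Step 3: +4 fires, +5 burnt (F count now 4)
Step 4: +4 fires, +4 burnt (F count now 4)
Step 5: +3 fires, +4 burnt (F count now 3)
Step 6: +0 fires, +3 burnt (F count now 0)
Fire out after step 6
Initially T: 21, now '.': 29
Total burnt (originally-T cells now '.'): 20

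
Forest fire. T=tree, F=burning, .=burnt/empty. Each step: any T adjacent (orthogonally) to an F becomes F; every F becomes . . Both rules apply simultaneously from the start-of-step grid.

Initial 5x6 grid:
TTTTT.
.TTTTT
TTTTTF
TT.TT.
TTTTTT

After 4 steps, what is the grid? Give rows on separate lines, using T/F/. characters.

Step 1: 2 trees catch fire, 1 burn out
  TTTTT.
  .TTTTF
  TTTTF.
  TT.TT.
  TTTTTT
Step 2: 3 trees catch fire, 2 burn out
  TTTTT.
  .TTTF.
  TTTF..
  TT.TF.
  TTTTTT
Step 3: 5 trees catch fire, 3 burn out
  TTTTF.
  .TTF..
  TTF...
  TT.F..
  TTTTFT
Step 4: 5 trees catch fire, 5 burn out
  TTTF..
  .TF...
  TF....
  TT....
  TTTF.F

TTTF..
.TF...
TF....
TT....
TTTF.F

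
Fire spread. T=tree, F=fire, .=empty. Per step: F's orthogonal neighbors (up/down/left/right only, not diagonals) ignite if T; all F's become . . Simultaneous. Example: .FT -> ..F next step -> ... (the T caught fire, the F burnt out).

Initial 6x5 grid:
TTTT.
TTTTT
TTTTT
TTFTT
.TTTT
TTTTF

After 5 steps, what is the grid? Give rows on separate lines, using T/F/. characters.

Step 1: 6 trees catch fire, 2 burn out
  TTTT.
  TTTTT
  TTFTT
  TF.FT
  .TFTF
  TTTF.
Step 2: 8 trees catch fire, 6 burn out
  TTTT.
  TTFTT
  TF.FT
  F...F
  .F.F.
  TTF..
Step 3: 6 trees catch fire, 8 burn out
  TTFT.
  TF.FT
  F...F
  .....
  .....
  TF...
Step 4: 5 trees catch fire, 6 burn out
  TF.F.
  F...F
  .....
  .....
  .....
  F....
Step 5: 1 trees catch fire, 5 burn out
  F....
  .....
  .....
  .....
  .....
  .....

F....
.....
.....
.....
.....
.....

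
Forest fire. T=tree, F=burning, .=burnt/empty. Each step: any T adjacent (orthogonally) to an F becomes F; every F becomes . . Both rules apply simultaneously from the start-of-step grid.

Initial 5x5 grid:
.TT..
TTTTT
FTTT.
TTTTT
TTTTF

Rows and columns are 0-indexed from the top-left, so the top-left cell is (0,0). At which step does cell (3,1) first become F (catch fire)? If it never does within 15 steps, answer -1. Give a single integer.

Step 1: cell (3,1)='T' (+5 fires, +2 burnt)
Step 2: cell (3,1)='F' (+6 fires, +5 burnt)
  -> target ignites at step 2
Step 3: cell (3,1)='.' (+5 fires, +6 burnt)
Step 4: cell (3,1)='.' (+2 fires, +5 burnt)
Step 5: cell (3,1)='.' (+1 fires, +2 burnt)
Step 6: cell (3,1)='.' (+0 fires, +1 burnt)
  fire out at step 6

2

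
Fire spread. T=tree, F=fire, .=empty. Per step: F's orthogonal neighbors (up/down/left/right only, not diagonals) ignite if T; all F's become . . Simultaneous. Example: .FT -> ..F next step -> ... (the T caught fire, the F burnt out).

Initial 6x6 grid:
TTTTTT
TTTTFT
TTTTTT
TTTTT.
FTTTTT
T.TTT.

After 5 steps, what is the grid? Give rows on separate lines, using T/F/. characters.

Step 1: 7 trees catch fire, 2 burn out
  TTTTFT
  TTTF.F
  TTTTFT
  FTTTT.
  .FTTTT
  F.TTT.
Step 2: 9 trees catch fire, 7 burn out
  TTTF.F
  TTF...
  FTTF.F
  .FTTF.
  ..FTTT
  ..TTT.
Step 3: 10 trees catch fire, 9 burn out
  TTF...
  FF....
  .FF...
  ..FF..
  ...FFT
  ..FTT.
Step 4: 5 trees catch fire, 10 burn out
  FF....
  ......
  ......
  ......
  .....F
  ...FF.
Step 5: 0 trees catch fire, 5 burn out
  ......
  ......
  ......
  ......
  ......
  ......

......
......
......
......
......
......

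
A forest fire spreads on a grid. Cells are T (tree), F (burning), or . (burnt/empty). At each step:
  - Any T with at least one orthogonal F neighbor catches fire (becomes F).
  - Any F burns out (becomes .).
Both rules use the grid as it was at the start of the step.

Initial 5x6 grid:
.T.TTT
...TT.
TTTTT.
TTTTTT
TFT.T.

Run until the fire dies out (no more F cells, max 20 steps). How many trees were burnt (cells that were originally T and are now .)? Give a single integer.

Step 1: +3 fires, +1 burnt (F count now 3)
Step 2: +3 fires, +3 burnt (F count now 3)
Step 3: +3 fires, +3 burnt (F count now 3)
Step 4: +2 fires, +3 burnt (F count now 2)
Step 5: +4 fires, +2 burnt (F count now 4)
Step 6: +2 fires, +4 burnt (F count now 2)
Step 7: +1 fires, +2 burnt (F count now 1)
Step 8: +1 fires, +1 burnt (F count now 1)
Step 9: +0 fires, +1 burnt (F count now 0)
Fire out after step 9
Initially T: 20, now '.': 29
Total burnt (originally-T cells now '.'): 19

Answer: 19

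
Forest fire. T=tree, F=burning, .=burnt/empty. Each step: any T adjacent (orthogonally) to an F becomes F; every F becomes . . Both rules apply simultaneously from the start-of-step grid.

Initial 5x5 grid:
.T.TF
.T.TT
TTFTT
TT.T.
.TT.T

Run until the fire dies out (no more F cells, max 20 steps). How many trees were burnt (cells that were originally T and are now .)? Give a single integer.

Answer: 14

Derivation:
Step 1: +4 fires, +2 burnt (F count now 4)
Step 2: +6 fires, +4 burnt (F count now 6)
Step 3: +3 fires, +6 burnt (F count now 3)
Step 4: +1 fires, +3 burnt (F count now 1)
Step 5: +0 fires, +1 burnt (F count now 0)
Fire out after step 5
Initially T: 15, now '.': 24
Total burnt (originally-T cells now '.'): 14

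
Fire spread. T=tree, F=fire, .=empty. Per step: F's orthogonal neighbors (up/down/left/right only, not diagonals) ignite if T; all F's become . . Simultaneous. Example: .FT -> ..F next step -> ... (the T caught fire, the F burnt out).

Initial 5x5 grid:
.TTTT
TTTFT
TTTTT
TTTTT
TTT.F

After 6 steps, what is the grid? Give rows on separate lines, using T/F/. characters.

Step 1: 5 trees catch fire, 2 burn out
  .TTFT
  TTF.F
  TTTFT
  TTTTF
  TTT..
Step 2: 6 trees catch fire, 5 burn out
  .TF.F
  TF...
  TTF.F
  TTTF.
  TTT..
Step 3: 4 trees catch fire, 6 burn out
  .F...
  F....
  TF...
  TTF..
  TTT..
Step 4: 3 trees catch fire, 4 burn out
  .....
  .....
  F....
  TF...
  TTF..
Step 5: 2 trees catch fire, 3 burn out
  .....
  .....
  .....
  F....
  TF...
Step 6: 1 trees catch fire, 2 burn out
  .....
  .....
  .....
  .....
  F....

.....
.....
.....
.....
F....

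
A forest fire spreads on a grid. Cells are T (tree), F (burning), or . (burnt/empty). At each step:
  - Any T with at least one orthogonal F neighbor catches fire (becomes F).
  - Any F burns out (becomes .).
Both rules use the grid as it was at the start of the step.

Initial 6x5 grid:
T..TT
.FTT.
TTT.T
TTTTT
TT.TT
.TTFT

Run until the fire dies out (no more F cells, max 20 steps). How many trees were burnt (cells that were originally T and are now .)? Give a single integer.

Answer: 20

Derivation:
Step 1: +5 fires, +2 burnt (F count now 5)
Step 2: +7 fires, +5 burnt (F count now 7)
Step 3: +5 fires, +7 burnt (F count now 5)
Step 4: +3 fires, +5 burnt (F count now 3)
Step 5: +0 fires, +3 burnt (F count now 0)
Fire out after step 5
Initially T: 21, now '.': 29
Total burnt (originally-T cells now '.'): 20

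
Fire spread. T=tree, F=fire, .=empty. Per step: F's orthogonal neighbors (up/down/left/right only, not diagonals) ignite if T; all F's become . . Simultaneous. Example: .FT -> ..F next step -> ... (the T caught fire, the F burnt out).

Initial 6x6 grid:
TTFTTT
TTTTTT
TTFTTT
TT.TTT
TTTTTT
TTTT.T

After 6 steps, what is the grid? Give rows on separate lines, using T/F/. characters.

Step 1: 5 trees catch fire, 2 burn out
  TF.FTT
  TTFTTT
  TF.FTT
  TT.TTT
  TTTTTT
  TTTT.T
Step 2: 8 trees catch fire, 5 burn out
  F...FT
  TF.FTT
  F...FT
  TF.FTT
  TTTTTT
  TTTT.T
Step 3: 8 trees catch fire, 8 burn out
  .....F
  F...FT
  .....F
  F...FT
  TFTFTT
  TTTT.T
Step 4: 7 trees catch fire, 8 burn out
  ......
  .....F
  ......
  .....F
  F.F.FT
  TFTF.T
Step 5: 3 trees catch fire, 7 burn out
  ......
  ......
  ......
  ......
  .....F
  F.F..T
Step 6: 1 trees catch fire, 3 burn out
  ......
  ......
  ......
  ......
  ......
  .....F

......
......
......
......
......
.....F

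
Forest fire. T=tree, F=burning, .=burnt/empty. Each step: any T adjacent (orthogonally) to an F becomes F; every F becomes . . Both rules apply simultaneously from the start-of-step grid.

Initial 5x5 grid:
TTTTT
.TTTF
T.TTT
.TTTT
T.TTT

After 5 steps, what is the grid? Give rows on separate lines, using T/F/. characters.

Step 1: 3 trees catch fire, 1 burn out
  TTTTF
  .TTF.
  T.TTF
  .TTTT
  T.TTT
Step 2: 4 trees catch fire, 3 burn out
  TTTF.
  .TF..
  T.TF.
  .TTTF
  T.TTT
Step 3: 5 trees catch fire, 4 burn out
  TTF..
  .F...
  T.F..
  .TTF.
  T.TTF
Step 4: 3 trees catch fire, 5 burn out
  TF...
  .....
  T....
  .TF..
  T.TF.
Step 5: 3 trees catch fire, 3 burn out
  F....
  .....
  T....
  .F...
  T.F..

F....
.....
T....
.F...
T.F..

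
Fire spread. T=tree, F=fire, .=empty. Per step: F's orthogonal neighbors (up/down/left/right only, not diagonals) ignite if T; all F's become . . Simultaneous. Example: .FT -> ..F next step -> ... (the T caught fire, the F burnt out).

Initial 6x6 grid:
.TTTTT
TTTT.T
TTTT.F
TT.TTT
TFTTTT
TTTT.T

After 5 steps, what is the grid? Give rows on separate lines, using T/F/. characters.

Step 1: 6 trees catch fire, 2 burn out
  .TTTTT
  TTTT.F
  TTTT..
  TF.TTF
  F.FTTT
  TFTT.T
Step 2: 8 trees catch fire, 6 burn out
  .TTTTF
  TTTT..
  TFTT..
  F..TF.
  ...FTF
  F.FT.T
Step 3: 8 trees catch fire, 8 burn out
  .TTTF.
  TFTT..
  F.FT..
  ...F..
  ....F.
  ...F.F
Step 4: 5 trees catch fire, 8 burn out
  .FTF..
  F.FT..
  ...F..
  ......
  ......
  ......
Step 5: 2 trees catch fire, 5 burn out
  ..F...
  ...F..
  ......
  ......
  ......
  ......

..F...
...F..
......
......
......
......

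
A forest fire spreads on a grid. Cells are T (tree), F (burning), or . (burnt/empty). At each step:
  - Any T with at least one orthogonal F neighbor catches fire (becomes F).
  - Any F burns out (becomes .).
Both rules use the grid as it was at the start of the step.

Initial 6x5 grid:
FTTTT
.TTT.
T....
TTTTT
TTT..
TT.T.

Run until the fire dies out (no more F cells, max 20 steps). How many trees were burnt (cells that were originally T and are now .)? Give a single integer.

Step 1: +1 fires, +1 burnt (F count now 1)
Step 2: +2 fires, +1 burnt (F count now 2)
Step 3: +2 fires, +2 burnt (F count now 2)
Step 4: +2 fires, +2 burnt (F count now 2)
Step 5: +0 fires, +2 burnt (F count now 0)
Fire out after step 5
Initially T: 19, now '.': 18
Total burnt (originally-T cells now '.'): 7

Answer: 7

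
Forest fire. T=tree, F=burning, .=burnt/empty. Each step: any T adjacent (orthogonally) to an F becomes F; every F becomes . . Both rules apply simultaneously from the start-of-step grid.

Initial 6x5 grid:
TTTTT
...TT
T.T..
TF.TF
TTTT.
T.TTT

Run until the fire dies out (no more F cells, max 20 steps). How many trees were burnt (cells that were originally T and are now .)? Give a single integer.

Step 1: +3 fires, +2 burnt (F count now 3)
Step 2: +4 fires, +3 burnt (F count now 4)
Step 3: +3 fires, +4 burnt (F count now 3)
Step 4: +1 fires, +3 burnt (F count now 1)
Step 5: +0 fires, +1 burnt (F count now 0)
Fire out after step 5
Initially T: 19, now '.': 22
Total burnt (originally-T cells now '.'): 11

Answer: 11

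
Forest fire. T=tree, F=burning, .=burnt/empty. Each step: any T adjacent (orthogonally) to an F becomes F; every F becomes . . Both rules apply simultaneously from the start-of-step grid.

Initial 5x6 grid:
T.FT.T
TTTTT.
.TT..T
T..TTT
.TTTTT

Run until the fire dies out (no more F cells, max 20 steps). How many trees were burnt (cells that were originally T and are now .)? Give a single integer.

Answer: 9

Derivation:
Step 1: +2 fires, +1 burnt (F count now 2)
Step 2: +3 fires, +2 burnt (F count now 3)
Step 3: +3 fires, +3 burnt (F count now 3)
Step 4: +1 fires, +3 burnt (F count now 1)
Step 5: +0 fires, +1 burnt (F count now 0)
Fire out after step 5
Initially T: 20, now '.': 19
Total burnt (originally-T cells now '.'): 9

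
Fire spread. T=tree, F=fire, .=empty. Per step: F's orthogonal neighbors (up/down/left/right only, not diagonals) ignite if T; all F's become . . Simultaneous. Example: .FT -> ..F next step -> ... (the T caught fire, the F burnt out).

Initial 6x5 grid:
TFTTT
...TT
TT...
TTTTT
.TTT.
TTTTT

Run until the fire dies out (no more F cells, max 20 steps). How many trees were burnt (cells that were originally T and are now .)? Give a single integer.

Step 1: +2 fires, +1 burnt (F count now 2)
Step 2: +1 fires, +2 burnt (F count now 1)
Step 3: +2 fires, +1 burnt (F count now 2)
Step 4: +1 fires, +2 burnt (F count now 1)
Step 5: +0 fires, +1 burnt (F count now 0)
Fire out after step 5
Initially T: 21, now '.': 15
Total burnt (originally-T cells now '.'): 6

Answer: 6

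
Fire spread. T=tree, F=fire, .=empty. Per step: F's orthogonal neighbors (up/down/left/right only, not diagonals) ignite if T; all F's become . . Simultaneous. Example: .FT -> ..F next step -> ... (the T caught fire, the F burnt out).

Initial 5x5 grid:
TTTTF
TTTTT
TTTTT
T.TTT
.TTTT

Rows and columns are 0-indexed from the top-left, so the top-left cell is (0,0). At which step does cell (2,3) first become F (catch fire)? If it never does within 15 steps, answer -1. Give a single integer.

Step 1: cell (2,3)='T' (+2 fires, +1 burnt)
Step 2: cell (2,3)='T' (+3 fires, +2 burnt)
Step 3: cell (2,3)='F' (+4 fires, +3 burnt)
  -> target ignites at step 3
Step 4: cell (2,3)='.' (+5 fires, +4 burnt)
Step 5: cell (2,3)='.' (+4 fires, +5 burnt)
Step 6: cell (2,3)='.' (+2 fires, +4 burnt)
Step 7: cell (2,3)='.' (+2 fires, +2 burnt)
Step 8: cell (2,3)='.' (+0 fires, +2 burnt)
  fire out at step 8

3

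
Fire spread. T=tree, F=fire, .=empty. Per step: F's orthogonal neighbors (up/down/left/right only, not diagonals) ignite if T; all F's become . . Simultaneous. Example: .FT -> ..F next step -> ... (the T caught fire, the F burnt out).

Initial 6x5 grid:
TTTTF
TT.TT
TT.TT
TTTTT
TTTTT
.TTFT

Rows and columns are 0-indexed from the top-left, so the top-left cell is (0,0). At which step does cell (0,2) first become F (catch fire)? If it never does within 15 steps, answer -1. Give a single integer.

Step 1: cell (0,2)='T' (+5 fires, +2 burnt)
Step 2: cell (0,2)='F' (+7 fires, +5 burnt)
  -> target ignites at step 2
Step 3: cell (0,2)='.' (+5 fires, +7 burnt)
Step 4: cell (0,2)='.' (+4 fires, +5 burnt)
Step 5: cell (0,2)='.' (+3 fires, +4 burnt)
Step 6: cell (0,2)='.' (+1 fires, +3 burnt)
Step 7: cell (0,2)='.' (+0 fires, +1 burnt)
  fire out at step 7

2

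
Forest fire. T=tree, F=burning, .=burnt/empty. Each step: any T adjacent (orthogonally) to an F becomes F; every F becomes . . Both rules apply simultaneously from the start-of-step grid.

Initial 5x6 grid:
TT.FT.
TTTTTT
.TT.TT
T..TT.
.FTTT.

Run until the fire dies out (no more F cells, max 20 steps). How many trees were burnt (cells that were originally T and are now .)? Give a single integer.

Answer: 18

Derivation:
Step 1: +3 fires, +2 burnt (F count now 3)
Step 2: +3 fires, +3 burnt (F count now 3)
Step 3: +6 fires, +3 burnt (F count now 6)
Step 4: +5 fires, +6 burnt (F count now 5)
Step 5: +1 fires, +5 burnt (F count now 1)
Step 6: +0 fires, +1 burnt (F count now 0)
Fire out after step 6
Initially T: 19, now '.': 29
Total burnt (originally-T cells now '.'): 18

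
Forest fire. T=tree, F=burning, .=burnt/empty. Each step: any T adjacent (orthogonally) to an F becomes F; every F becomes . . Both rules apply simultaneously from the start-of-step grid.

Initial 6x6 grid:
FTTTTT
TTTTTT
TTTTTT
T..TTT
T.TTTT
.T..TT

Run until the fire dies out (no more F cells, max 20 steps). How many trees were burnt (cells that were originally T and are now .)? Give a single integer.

Answer: 28

Derivation:
Step 1: +2 fires, +1 burnt (F count now 2)
Step 2: +3 fires, +2 burnt (F count now 3)
Step 3: +4 fires, +3 burnt (F count now 4)
Step 4: +4 fires, +4 burnt (F count now 4)
Step 5: +3 fires, +4 burnt (F count now 3)
Step 6: +3 fires, +3 burnt (F count now 3)
Step 7: +3 fires, +3 burnt (F count now 3)
Step 8: +3 fires, +3 burnt (F count now 3)
Step 9: +2 fires, +3 burnt (F count now 2)
Step 10: +1 fires, +2 burnt (F count now 1)
Step 11: +0 fires, +1 burnt (F count now 0)
Fire out after step 11
Initially T: 29, now '.': 35
Total burnt (originally-T cells now '.'): 28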